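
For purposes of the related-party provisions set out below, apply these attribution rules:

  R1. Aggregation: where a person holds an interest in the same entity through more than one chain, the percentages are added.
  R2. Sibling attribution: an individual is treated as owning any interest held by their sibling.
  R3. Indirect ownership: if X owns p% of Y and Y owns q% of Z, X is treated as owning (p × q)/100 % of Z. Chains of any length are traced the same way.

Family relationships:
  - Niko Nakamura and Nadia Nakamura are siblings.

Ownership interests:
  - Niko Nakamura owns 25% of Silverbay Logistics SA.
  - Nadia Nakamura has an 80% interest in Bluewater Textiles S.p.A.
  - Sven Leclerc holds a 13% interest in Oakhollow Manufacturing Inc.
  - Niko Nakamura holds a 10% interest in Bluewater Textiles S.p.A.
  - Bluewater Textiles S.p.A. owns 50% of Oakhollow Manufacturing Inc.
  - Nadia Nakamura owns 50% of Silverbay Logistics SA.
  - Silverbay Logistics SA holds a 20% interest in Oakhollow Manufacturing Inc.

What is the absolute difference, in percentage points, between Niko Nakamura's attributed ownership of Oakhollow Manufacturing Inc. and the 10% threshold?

50

By sibling attribution (R2), Niko Nakamura is treated as also owning Nadia Nakamura's interest in Silverbay Logistics SA, giving 25% + 50% = 75%.
By sibling attribution (R2), Niko Nakamura is treated as also owning Nadia Nakamura's interest in Bluewater Textiles S.p.A, giving 10% + 80% = 90%.
Chain via Silverbay Logistics SA (R3): 75% × 20% = 15% of Oakhollow Manufacturing Inc.
Chain via Bluewater Textiles S.p.A. (R3): 90% × 50% = 45% of Oakhollow Manufacturing Inc.
Aggregating (R1): 15% + 45% = 60%.
60% exceeds the 10% threshold by 50 percentage points.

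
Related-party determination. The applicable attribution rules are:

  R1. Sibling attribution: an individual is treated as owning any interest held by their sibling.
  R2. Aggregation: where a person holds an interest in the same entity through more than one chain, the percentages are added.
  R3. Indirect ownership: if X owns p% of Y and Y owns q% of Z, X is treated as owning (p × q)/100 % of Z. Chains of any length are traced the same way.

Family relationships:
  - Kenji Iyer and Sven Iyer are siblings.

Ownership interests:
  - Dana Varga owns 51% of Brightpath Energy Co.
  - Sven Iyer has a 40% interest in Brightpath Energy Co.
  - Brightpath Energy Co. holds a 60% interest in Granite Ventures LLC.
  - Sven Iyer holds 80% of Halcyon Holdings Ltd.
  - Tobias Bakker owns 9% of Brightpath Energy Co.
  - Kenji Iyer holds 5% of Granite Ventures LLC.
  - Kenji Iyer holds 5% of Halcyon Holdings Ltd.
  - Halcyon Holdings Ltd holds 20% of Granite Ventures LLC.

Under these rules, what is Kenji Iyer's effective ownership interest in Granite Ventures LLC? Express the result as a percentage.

46%

By sibling attribution (R1), Kenji Iyer is treated as also owning Sven Iyer's interest in Halcyon Holdings Ltd, giving 5% + 80% = 85%.
By sibling attribution (R1), Kenji Iyer is treated as owning Sven Iyer's 40% interest in Brightpath Energy Co.
Chain via Halcyon Holdings Ltd (R3): 85% × 20% = 17% of Granite Ventures LLC.
Direct interest in Granite Ventures LLC: 5%.
Chain via Brightpath Energy Co. (R3): 40% × 60% = 24% of Granite Ventures LLC.
Aggregating (R2): 17% + 5% + 24% = 46%.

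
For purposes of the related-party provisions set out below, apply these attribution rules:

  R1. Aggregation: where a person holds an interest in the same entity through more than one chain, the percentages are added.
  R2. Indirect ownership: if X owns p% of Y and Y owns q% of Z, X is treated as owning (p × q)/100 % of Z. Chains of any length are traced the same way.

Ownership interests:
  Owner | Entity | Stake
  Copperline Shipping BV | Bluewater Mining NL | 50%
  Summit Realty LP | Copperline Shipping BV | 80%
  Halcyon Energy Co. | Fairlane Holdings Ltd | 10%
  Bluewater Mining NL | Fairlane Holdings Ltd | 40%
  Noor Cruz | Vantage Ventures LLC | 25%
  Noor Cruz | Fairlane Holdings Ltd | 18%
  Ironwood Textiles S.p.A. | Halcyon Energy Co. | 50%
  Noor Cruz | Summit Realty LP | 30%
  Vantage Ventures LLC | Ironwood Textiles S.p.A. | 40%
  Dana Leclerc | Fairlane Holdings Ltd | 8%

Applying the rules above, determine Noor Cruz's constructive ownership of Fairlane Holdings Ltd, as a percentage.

Chain via Vantage Ventures LLC → Ironwood Textiles S.p.A. → Halcyon Energy Co. (R2): 25% × 40% × 50% × 10% = 0.5% of Fairlane Holdings Ltd.
Chain via Summit Realty LP → Copperline Shipping BV → Bluewater Mining NL (R2): 30% × 80% × 50% × 40% = 4.8% of Fairlane Holdings Ltd.
Direct interest in Fairlane Holdings Ltd: 18%.
Aggregating (R1): 0.5% + 4.8% + 18% = 23.3%.

23.3%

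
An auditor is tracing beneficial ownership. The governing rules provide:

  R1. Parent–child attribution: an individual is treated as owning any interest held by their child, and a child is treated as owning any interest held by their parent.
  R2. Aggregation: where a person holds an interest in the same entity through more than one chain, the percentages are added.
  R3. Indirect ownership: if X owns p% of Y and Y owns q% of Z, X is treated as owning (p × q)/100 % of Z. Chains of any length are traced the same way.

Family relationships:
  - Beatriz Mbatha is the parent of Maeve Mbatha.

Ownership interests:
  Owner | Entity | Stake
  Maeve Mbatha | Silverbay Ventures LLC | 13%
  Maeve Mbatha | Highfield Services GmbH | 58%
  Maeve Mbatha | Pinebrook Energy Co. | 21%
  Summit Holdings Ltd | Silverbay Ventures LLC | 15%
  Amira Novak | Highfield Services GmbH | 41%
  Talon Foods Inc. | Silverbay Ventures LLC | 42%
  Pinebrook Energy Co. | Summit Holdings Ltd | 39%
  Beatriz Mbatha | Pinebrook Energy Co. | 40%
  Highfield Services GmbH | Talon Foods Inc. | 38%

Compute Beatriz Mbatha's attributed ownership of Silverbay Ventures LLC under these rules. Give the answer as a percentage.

By parent–child attribution (R1), Beatriz Mbatha is treated as also owning Maeve Mbatha's interest in Pinebrook Energy Co, giving 40% + 21% = 61%.
By parent–child attribution (R1), Beatriz Mbatha is treated as owning Maeve Mbatha's 58% interest in Highfield Services GmbH.
By parent–child attribution (R1), Beatriz Mbatha is treated as owning Maeve Mbatha's 13% interest in Silverbay Ventures LLC.
Chain via Pinebrook Energy Co. → Summit Holdings Ltd (R3): 61% × 39% × 15% = 3.5685% of Silverbay Ventures LLC.
Chain via Highfield Services GmbH → Talon Foods Inc. (R3): 58% × 38% × 42% = 9.2568% of Silverbay Ventures LLC.
Direct interest in Silverbay Ventures LLC: 13%.
Aggregating (R2): 3.5685% + 9.2568% + 13% = 25.8253%.

25.8253%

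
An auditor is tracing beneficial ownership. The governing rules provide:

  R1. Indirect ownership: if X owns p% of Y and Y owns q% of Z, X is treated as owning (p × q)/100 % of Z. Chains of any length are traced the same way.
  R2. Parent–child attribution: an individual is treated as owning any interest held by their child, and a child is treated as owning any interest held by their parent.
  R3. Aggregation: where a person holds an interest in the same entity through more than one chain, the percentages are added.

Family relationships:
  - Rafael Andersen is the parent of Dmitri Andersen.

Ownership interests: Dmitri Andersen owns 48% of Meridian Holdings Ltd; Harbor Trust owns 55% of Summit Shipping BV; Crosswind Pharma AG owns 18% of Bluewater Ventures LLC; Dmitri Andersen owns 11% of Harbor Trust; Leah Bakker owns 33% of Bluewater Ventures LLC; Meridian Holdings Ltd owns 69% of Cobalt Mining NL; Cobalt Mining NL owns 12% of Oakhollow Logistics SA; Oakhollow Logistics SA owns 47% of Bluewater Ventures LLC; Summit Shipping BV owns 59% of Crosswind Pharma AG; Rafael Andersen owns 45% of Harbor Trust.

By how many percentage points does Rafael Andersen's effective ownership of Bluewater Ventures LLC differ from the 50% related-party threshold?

44.861072

By parent–child attribution (R2), Rafael Andersen is treated as also owning Dmitri Andersen's interest in Harbor Trust, giving 45% + 11% = 56%.
By parent–child attribution (R2), Rafael Andersen is treated as owning Dmitri Andersen's 48% interest in Meridian Holdings Ltd.
Chain via Harbor Trust → Summit Shipping BV → Crosswind Pharma AG (R1): 56% × 55% × 59% × 18% = 3.27096% of Bluewater Ventures LLC.
Chain via Meridian Holdings Ltd → Cobalt Mining NL → Oakhollow Logistics SA (R1): 48% × 69% × 12% × 47% = 1.867968% of Bluewater Ventures LLC.
Aggregating (R3): 3.27096% + 1.867968% = 5.138928%.
5.138928% falls short of the 50% threshold by 44.861072 percentage points.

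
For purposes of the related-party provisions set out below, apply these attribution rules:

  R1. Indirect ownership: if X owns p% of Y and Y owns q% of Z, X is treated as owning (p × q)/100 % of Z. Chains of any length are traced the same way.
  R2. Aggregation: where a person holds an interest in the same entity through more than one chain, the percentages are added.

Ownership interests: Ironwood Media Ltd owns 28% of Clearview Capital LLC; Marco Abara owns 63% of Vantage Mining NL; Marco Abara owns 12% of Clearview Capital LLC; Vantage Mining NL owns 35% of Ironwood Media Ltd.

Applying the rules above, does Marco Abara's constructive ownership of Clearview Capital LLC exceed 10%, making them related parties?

Chain via Vantage Mining NL → Ironwood Media Ltd (R1): 63% × 35% × 28% = 6.174% of Clearview Capital LLC.
Direct interest in Clearview Capital LLC: 12%.
Aggregating (R2): 6.174% + 12% = 18.174%.
18.174% exceeds the 10% threshold, so Marco is a related party to Clearview Capital LLC.

Yes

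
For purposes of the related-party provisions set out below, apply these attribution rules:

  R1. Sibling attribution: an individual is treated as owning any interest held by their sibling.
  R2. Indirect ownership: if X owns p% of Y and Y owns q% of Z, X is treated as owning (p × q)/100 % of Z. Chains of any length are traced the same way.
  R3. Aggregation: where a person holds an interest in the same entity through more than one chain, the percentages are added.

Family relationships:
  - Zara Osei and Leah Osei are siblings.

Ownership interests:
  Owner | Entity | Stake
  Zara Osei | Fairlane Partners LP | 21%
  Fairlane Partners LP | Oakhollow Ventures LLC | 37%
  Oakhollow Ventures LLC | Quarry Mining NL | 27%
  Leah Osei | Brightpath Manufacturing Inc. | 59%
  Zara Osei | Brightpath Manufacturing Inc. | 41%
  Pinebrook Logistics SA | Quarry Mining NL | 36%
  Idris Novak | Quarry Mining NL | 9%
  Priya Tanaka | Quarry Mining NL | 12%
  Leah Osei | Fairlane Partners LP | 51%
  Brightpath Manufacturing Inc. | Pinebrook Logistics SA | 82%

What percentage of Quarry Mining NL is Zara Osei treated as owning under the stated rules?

By sibling attribution (R1), Zara Osei is treated as also owning Leah Osei's interest in Fairlane Partners LP, giving 21% + 51% = 72%.
By sibling attribution (R1), Zara Osei is treated as also owning Leah Osei's interest in Brightpath Manufacturing Inc, giving 41% + 59% = 100%.
Chain via Fairlane Partners LP → Oakhollow Ventures LLC (R2): 72% × 37% × 27% = 7.1928% of Quarry Mining NL.
Chain via Brightpath Manufacturing Inc. → Pinebrook Logistics SA (R2): 100% × 82% × 36% = 29.52% of Quarry Mining NL.
Aggregating (R3): 7.1928% + 29.52% = 36.7128%.

36.7128%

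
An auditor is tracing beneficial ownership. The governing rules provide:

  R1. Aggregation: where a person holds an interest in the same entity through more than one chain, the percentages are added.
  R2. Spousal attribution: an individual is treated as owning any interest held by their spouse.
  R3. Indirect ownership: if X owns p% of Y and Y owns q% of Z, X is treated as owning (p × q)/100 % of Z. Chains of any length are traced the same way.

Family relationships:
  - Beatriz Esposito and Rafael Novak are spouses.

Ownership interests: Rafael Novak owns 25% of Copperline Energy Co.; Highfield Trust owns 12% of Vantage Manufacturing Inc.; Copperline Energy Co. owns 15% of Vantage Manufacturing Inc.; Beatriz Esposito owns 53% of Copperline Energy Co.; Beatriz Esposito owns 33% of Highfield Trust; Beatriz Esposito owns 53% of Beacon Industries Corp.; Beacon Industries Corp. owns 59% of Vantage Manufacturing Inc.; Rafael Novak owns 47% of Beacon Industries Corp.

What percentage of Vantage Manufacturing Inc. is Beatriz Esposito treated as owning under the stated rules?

74.66%

By spousal attribution (R2), Beatriz Esposito is treated as also owning Rafael Novak's interest in Copperline Energy Co, giving 53% + 25% = 78%.
By spousal attribution (R2), Beatriz Esposito is treated as also owning Rafael Novak's interest in Beacon Industries Corp, giving 53% + 47% = 100%.
Chain via Copperline Energy Co. (R3): 78% × 15% = 11.7% of Vantage Manufacturing Inc.
Chain via Beacon Industries Corp. (R3): 100% × 59% = 59% of Vantage Manufacturing Inc.
Chain via Highfield Trust (R3): 33% × 12% = 3.96% of Vantage Manufacturing Inc.
Aggregating (R1): 11.7% + 59% + 3.96% = 74.66%.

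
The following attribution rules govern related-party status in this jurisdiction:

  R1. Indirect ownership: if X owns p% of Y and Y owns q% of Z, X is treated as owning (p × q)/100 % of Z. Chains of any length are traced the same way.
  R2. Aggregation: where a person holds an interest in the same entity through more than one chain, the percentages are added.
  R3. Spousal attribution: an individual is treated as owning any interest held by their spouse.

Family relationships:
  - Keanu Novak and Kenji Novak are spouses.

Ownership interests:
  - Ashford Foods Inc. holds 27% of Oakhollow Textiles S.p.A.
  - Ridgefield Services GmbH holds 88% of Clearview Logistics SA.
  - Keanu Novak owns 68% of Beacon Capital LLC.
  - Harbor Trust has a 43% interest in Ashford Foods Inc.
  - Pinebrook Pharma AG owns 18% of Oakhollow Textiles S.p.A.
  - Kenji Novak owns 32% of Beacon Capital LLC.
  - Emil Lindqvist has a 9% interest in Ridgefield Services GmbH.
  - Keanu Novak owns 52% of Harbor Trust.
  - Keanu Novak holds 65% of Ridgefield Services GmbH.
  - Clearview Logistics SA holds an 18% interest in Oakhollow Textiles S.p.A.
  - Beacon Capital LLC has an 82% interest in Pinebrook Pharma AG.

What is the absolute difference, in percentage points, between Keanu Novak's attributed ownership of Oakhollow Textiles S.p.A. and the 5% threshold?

By spousal attribution (R3), Keanu Novak is treated as also owning Kenji Novak's interest in Beacon Capital LLC, giving 68% + 32% = 100%.
Chain via Ridgefield Services GmbH → Clearview Logistics SA (R1): 65% × 88% × 18% = 10.296% of Oakhollow Textiles S.p.A.
Chain via Harbor Trust → Ashford Foods Inc. (R1): 52% × 43% × 27% = 6.0372% of Oakhollow Textiles S.p.A.
Chain via Beacon Capital LLC → Pinebrook Pharma AG (R1): 100% × 82% × 18% = 14.76% of Oakhollow Textiles S.p.A.
Aggregating (R2): 10.296% + 6.0372% + 14.76% = 31.0932%.
31.0932% exceeds the 5% threshold by 26.0932 percentage points.

26.0932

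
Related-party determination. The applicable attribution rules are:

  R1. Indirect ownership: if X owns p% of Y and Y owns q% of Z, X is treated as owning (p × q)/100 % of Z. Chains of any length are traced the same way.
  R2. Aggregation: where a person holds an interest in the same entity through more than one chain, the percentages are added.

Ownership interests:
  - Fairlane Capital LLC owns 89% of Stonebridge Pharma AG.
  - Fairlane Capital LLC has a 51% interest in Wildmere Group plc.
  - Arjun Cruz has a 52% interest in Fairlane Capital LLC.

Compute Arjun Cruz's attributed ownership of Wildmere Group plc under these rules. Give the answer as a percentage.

Chain via Fairlane Capital LLC (R1): 52% × 51% = 26.52% of Wildmere Group plc.

26.52%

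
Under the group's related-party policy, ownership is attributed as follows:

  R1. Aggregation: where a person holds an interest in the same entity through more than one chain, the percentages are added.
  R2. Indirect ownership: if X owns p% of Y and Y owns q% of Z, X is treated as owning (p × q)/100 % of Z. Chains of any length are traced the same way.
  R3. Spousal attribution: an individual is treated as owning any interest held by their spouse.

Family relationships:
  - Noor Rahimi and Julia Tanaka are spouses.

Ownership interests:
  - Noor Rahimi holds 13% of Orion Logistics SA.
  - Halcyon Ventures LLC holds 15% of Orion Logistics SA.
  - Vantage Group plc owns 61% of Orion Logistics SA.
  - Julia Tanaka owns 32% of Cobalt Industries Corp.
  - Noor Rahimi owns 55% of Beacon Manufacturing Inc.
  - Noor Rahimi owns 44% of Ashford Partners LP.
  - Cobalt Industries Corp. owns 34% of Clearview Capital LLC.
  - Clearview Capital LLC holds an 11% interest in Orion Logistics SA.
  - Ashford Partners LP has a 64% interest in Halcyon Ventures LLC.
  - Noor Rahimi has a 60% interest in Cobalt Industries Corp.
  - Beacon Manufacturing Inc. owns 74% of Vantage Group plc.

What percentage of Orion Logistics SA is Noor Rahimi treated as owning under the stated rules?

By spousal attribution (R3), Noor Rahimi is treated as also owning Julia Tanaka's interest in Cobalt Industries Corp, giving 60% + 32% = 92%.
Chain via Beacon Manufacturing Inc. → Vantage Group plc (R2): 55% × 74% × 61% = 24.827% of Orion Logistics SA.
Chain via Ashford Partners LP → Halcyon Ventures LLC (R2): 44% × 64% × 15% = 4.224% of Orion Logistics SA.
Chain via Cobalt Industries Corp. → Clearview Capital LLC (R2): 92% × 34% × 11% = 3.4408% of Orion Logistics SA.
Direct interest in Orion Logistics SA: 13%.
Aggregating (R1): 24.827% + 4.224% + 3.4408% + 13% = 45.4918%.

45.4918%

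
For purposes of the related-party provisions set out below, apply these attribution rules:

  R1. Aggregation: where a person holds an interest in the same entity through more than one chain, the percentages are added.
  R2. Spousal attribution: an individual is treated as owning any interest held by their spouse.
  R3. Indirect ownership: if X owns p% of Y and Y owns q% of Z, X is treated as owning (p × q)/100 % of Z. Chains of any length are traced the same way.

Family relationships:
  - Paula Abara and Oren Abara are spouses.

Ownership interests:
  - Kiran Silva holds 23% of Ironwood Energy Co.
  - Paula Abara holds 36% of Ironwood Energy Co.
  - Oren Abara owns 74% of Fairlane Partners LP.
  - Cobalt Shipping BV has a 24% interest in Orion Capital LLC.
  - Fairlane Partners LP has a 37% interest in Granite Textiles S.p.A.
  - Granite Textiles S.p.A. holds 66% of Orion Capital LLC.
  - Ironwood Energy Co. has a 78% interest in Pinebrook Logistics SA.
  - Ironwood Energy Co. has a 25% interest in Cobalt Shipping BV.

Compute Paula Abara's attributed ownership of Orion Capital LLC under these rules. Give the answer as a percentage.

20.2308%

By spousal attribution (R2), Paula Abara is treated as owning Oren Abara's 74% interest in Fairlane Partners LP.
Chain via Ironwood Energy Co. → Cobalt Shipping BV (R3): 36% × 25% × 24% = 2.16% of Orion Capital LLC.
Chain via Fairlane Partners LP → Granite Textiles S.p.A. (R3): 74% × 37% × 66% = 18.0708% of Orion Capital LLC.
Aggregating (R1): 2.16% + 18.0708% = 20.2308%.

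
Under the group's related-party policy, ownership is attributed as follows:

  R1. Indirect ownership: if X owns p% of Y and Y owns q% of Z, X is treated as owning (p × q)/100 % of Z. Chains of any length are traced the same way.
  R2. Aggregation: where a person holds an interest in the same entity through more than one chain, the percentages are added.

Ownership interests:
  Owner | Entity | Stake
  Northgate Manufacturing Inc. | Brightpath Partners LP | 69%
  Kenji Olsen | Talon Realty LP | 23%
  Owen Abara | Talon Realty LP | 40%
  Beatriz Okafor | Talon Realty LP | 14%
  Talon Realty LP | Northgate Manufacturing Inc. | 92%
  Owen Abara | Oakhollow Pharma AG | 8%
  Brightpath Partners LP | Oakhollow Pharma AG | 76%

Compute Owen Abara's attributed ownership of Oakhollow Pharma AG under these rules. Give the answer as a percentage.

Chain via Talon Realty LP → Northgate Manufacturing Inc. → Brightpath Partners LP (R1): 40% × 92% × 69% × 76% = 19.29792% of Oakhollow Pharma AG.
Direct interest in Oakhollow Pharma AG: 8%.
Aggregating (R2): 19.29792% + 8% = 27.29792%.

27.29792%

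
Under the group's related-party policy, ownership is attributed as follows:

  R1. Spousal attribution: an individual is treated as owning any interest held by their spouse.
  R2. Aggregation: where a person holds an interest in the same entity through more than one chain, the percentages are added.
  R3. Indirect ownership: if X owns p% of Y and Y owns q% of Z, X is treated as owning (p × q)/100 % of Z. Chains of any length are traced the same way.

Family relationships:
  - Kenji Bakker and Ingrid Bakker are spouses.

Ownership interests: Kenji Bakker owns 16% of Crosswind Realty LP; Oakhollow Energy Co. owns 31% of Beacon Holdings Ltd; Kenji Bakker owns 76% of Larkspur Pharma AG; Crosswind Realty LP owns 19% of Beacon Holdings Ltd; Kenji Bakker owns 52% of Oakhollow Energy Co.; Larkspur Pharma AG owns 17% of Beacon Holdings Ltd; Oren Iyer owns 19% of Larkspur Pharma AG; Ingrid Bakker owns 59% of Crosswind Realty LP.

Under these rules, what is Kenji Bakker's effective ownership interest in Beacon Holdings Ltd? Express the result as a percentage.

By spousal attribution (R1), Kenji Bakker is treated as also owning Ingrid Bakker's interest in Crosswind Realty LP, giving 16% + 59% = 75%.
Chain via Crosswind Realty LP (R3): 75% × 19% = 14.25% of Beacon Holdings Ltd.
Chain via Oakhollow Energy Co. (R3): 52% × 31% = 16.12% of Beacon Holdings Ltd.
Chain via Larkspur Pharma AG (R3): 76% × 17% = 12.92% of Beacon Holdings Ltd.
Aggregating (R2): 14.25% + 16.12% + 12.92% = 43.29%.

43.29%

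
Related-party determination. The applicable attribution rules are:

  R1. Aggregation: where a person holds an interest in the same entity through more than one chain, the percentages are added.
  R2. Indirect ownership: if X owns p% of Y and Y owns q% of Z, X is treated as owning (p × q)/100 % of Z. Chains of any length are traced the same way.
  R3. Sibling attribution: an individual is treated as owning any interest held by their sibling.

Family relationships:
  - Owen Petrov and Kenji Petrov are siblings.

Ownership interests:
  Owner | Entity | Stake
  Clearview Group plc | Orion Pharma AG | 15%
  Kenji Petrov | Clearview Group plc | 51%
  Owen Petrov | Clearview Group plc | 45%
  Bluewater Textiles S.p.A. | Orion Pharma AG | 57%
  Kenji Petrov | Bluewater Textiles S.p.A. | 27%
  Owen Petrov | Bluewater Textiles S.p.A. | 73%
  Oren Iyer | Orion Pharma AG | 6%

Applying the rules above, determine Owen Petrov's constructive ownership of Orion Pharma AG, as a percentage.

71.4%

By sibling attribution (R3), Owen Petrov is treated as also owning Kenji Petrov's interest in Clearview Group plc, giving 45% + 51% = 96%.
By sibling attribution (R3), Owen Petrov is treated as also owning Kenji Petrov's interest in Bluewater Textiles S.p.A, giving 73% + 27% = 100%.
Chain via Clearview Group plc (R2): 96% × 15% = 14.4% of Orion Pharma AG.
Chain via Bluewater Textiles S.p.A. (R2): 100% × 57% = 57% of Orion Pharma AG.
Aggregating (R1): 14.4% + 57% = 71.4%.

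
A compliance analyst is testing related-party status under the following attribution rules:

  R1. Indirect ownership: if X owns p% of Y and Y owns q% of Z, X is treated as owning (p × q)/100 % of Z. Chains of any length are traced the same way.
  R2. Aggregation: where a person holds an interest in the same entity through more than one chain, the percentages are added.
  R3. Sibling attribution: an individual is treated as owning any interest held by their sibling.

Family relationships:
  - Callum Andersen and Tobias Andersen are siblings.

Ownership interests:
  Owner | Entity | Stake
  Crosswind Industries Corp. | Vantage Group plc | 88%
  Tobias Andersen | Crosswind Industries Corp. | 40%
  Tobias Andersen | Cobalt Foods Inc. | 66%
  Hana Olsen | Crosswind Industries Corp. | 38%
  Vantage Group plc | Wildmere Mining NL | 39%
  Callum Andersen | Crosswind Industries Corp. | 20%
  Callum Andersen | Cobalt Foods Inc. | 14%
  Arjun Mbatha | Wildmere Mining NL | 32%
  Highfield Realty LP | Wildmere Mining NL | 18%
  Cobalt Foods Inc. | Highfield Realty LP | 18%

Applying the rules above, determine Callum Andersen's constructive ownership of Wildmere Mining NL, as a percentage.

By sibling attribution (R3), Callum Andersen is treated as also owning Tobias Andersen's interest in Crosswind Industries Corp, giving 20% + 40% = 60%.
By sibling attribution (R3), Callum Andersen is treated as also owning Tobias Andersen's interest in Cobalt Foods Inc, giving 14% + 66% = 80%.
Chain via Crosswind Industries Corp. → Vantage Group plc (R1): 60% × 88% × 39% = 20.592% of Wildmere Mining NL.
Chain via Cobalt Foods Inc. → Highfield Realty LP (R1): 80% × 18% × 18% = 2.592% of Wildmere Mining NL.
Aggregating (R2): 20.592% + 2.592% = 23.184%.

23.184%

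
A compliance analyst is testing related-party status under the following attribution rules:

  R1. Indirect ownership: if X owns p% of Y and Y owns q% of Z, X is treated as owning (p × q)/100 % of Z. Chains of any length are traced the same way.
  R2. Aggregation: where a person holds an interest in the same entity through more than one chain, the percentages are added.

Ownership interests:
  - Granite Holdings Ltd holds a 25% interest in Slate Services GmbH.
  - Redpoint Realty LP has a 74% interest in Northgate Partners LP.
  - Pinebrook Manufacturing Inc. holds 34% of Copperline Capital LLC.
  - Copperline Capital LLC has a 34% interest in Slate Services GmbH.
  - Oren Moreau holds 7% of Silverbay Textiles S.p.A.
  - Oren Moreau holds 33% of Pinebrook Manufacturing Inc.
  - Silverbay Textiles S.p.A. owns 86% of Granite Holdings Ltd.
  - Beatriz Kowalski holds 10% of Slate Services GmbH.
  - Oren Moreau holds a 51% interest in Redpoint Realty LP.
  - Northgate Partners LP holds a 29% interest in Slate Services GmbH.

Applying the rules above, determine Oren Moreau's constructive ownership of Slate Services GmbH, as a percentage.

Chain via Silverbay Textiles S.p.A. → Granite Holdings Ltd (R1): 7% × 86% × 25% = 1.505% of Slate Services GmbH.
Chain via Pinebrook Manufacturing Inc. → Copperline Capital LLC (R1): 33% × 34% × 34% = 3.8148% of Slate Services GmbH.
Chain via Redpoint Realty LP → Northgate Partners LP (R1): 51% × 74% × 29% = 10.9446% of Slate Services GmbH.
Aggregating (R2): 1.505% + 3.8148% + 10.9446% = 16.2644%.

16.2644%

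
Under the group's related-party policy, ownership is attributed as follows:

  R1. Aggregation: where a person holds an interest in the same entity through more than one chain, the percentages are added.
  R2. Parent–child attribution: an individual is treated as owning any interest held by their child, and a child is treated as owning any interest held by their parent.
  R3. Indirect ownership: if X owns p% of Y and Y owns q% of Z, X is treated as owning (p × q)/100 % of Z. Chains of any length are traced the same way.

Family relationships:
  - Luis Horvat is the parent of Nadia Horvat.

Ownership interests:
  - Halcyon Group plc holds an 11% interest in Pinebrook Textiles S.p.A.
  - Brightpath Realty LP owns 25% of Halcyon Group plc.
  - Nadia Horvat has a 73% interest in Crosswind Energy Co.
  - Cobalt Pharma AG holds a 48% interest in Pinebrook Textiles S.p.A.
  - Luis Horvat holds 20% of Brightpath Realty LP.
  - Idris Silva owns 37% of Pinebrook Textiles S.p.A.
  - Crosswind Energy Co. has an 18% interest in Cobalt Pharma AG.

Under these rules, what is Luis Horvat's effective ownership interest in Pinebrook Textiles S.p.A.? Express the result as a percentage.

By parent–child attribution (R2), Luis Horvat is treated as owning Nadia Horvat's 73% interest in Crosswind Energy Co.
Chain via Brightpath Realty LP → Halcyon Group plc (R3): 20% × 25% × 11% = 0.55% of Pinebrook Textiles S.p.A.
Chain via Crosswind Energy Co. → Cobalt Pharma AG (R3): 73% × 18% × 48% = 6.3072% of Pinebrook Textiles S.p.A.
Aggregating (R1): 0.55% + 6.3072% = 6.8572%.

6.8572%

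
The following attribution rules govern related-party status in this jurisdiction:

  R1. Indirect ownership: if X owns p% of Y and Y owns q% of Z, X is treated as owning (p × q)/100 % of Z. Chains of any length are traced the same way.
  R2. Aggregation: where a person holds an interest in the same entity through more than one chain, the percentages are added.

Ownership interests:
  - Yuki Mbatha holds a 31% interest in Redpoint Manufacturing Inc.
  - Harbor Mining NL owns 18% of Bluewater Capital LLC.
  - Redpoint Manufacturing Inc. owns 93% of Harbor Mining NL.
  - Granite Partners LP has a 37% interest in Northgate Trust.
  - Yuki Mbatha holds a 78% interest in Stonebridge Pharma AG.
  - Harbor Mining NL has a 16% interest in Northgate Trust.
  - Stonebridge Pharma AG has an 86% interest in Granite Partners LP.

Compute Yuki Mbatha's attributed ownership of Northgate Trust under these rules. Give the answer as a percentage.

29.4324%

Chain via Redpoint Manufacturing Inc. → Harbor Mining NL (R1): 31% × 93% × 16% = 4.6128% of Northgate Trust.
Chain via Stonebridge Pharma AG → Granite Partners LP (R1): 78% × 86% × 37% = 24.8196% of Northgate Trust.
Aggregating (R2): 4.6128% + 24.8196% = 29.4324%.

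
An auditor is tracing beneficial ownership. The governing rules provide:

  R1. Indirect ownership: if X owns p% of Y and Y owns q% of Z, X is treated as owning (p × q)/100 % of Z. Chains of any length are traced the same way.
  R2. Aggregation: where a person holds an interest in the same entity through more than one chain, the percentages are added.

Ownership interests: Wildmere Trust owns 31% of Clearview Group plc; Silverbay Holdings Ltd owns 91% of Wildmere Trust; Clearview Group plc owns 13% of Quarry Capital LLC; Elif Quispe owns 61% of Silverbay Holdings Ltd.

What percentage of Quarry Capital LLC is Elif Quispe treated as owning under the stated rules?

2.237053%

Chain via Silverbay Holdings Ltd → Wildmere Trust → Clearview Group plc (R1): 61% × 91% × 31% × 13% = 2.237053% of Quarry Capital LLC.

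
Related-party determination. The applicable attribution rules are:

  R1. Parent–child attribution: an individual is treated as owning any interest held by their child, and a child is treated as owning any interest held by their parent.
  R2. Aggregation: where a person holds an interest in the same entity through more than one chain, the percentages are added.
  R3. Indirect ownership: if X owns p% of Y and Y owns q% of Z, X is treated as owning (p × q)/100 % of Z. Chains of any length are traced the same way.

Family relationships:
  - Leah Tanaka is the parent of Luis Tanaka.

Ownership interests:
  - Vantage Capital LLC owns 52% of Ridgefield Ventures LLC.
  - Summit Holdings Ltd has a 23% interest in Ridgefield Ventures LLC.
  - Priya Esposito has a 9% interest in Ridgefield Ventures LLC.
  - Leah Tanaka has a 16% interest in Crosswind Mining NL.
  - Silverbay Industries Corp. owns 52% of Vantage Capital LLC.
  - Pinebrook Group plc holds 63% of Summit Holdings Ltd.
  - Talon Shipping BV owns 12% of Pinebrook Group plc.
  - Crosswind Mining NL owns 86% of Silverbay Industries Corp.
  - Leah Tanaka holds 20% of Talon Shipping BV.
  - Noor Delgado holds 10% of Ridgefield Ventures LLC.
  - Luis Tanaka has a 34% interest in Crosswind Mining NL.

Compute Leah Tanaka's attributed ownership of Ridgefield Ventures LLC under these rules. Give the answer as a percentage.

11.97496%

By parent–child attribution (R1), Leah Tanaka is treated as also owning Luis Tanaka's interest in Crosswind Mining NL, giving 16% + 34% = 50%.
Chain via Crosswind Mining NL → Silverbay Industries Corp. → Vantage Capital LLC (R3): 50% × 86% × 52% × 52% = 11.6272% of Ridgefield Ventures LLC.
Chain via Talon Shipping BV → Pinebrook Group plc → Summit Holdings Ltd (R3): 20% × 12% × 63% × 23% = 0.34776% of Ridgefield Ventures LLC.
Aggregating (R2): 11.6272% + 0.34776% = 11.97496%.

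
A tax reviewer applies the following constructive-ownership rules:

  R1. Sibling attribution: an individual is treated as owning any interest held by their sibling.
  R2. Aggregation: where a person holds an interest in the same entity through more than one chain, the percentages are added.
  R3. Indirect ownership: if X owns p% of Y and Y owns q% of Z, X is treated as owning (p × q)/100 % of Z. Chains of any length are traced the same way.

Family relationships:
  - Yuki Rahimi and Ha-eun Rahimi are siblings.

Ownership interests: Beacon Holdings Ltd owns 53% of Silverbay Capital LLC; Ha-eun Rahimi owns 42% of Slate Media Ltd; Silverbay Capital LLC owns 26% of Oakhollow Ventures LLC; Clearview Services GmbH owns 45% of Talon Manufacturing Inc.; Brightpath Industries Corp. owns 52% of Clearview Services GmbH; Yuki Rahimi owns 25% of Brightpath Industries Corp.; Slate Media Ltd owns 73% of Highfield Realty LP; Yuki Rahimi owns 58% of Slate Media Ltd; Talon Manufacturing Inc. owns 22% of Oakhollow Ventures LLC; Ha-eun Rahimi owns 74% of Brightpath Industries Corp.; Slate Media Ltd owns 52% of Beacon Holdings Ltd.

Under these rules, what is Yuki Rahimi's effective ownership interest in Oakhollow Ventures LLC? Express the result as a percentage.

12.26212%

By sibling attribution (R1), Yuki Rahimi is treated as also owning Ha-eun Rahimi's interest in Slate Media Ltd, giving 58% + 42% = 100%.
By sibling attribution (R1), Yuki Rahimi is treated as also owning Ha-eun Rahimi's interest in Brightpath Industries Corp, giving 25% + 74% = 99%.
Chain via Slate Media Ltd → Beacon Holdings Ltd → Silverbay Capital LLC (R3): 100% × 52% × 53% × 26% = 7.1656% of Oakhollow Ventures LLC.
Chain via Brightpath Industries Corp. → Clearview Services GmbH → Talon Manufacturing Inc. (R3): 99% × 52% × 45% × 22% = 5.09652% of Oakhollow Ventures LLC.
Aggregating (R2): 7.1656% + 5.09652% = 12.26212%.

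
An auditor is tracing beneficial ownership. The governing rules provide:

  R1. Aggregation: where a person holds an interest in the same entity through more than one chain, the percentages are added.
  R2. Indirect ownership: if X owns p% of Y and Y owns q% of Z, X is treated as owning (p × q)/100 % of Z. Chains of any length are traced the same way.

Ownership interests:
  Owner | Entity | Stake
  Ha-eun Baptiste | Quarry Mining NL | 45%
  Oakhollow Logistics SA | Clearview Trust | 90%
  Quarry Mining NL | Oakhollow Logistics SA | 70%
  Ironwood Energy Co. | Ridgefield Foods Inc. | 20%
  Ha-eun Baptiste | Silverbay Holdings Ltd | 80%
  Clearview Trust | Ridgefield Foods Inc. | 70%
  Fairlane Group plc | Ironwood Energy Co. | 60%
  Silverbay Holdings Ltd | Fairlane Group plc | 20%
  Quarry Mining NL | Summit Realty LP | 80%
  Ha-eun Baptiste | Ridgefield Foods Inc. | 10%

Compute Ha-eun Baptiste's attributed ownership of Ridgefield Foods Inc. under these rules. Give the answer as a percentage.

31.765%

Chain via Quarry Mining NL → Oakhollow Logistics SA → Clearview Trust (R2): 45% × 70% × 90% × 70% = 19.845% of Ridgefield Foods Inc.
Chain via Silverbay Holdings Ltd → Fairlane Group plc → Ironwood Energy Co. (R2): 80% × 20% × 60% × 20% = 1.92% of Ridgefield Foods Inc.
Direct interest in Ridgefield Foods Inc: 10%.
Aggregating (R1): 19.845% + 1.92% + 10% = 31.765%.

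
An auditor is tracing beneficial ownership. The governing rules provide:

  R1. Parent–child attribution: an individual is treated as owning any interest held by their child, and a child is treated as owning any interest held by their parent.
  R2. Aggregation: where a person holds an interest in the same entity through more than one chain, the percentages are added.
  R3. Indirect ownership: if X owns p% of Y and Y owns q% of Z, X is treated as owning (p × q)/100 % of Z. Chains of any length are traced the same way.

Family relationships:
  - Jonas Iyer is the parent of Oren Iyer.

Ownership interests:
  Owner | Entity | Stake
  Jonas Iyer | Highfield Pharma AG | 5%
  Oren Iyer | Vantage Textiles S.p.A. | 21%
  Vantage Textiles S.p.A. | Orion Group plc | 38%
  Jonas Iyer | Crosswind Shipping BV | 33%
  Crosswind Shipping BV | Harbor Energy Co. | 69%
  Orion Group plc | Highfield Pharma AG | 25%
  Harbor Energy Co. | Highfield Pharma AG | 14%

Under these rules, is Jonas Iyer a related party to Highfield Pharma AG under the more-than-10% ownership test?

By parent–child attribution (R1), Jonas Iyer is treated as owning Oren Iyer's 21% interest in Vantage Textiles S.p.A.
Chain via Crosswind Shipping BV → Harbor Energy Co. (R3): 33% × 69% × 14% = 3.1878% of Highfield Pharma AG.
Direct interest in Highfield Pharma AG: 5%.
Chain via Vantage Textiles S.p.A. → Orion Group plc (R3): 21% × 38% × 25% = 1.995% of Highfield Pharma AG.
Aggregating (R2): 3.1878% + 5% + 1.995% = 10.1828%.
10.1828% exceeds the 10% threshold, so Jonas is a related party to Highfield Pharma AG.

Yes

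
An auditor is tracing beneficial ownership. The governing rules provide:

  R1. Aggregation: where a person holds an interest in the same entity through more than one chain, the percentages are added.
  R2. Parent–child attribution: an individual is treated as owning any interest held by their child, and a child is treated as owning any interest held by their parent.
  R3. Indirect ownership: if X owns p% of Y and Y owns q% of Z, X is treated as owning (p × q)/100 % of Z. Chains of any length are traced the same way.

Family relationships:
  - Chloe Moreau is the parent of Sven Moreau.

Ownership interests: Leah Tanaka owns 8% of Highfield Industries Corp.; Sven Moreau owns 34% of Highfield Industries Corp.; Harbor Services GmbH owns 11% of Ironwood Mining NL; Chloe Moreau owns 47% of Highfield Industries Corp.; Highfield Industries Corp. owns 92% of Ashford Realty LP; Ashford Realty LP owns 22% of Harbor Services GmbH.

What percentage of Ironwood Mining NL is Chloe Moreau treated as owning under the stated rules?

By parent–child attribution (R2), Chloe Moreau is treated as also owning Sven Moreau's interest in Highfield Industries Corp, giving 47% + 34% = 81%.
Chain via Highfield Industries Corp. → Ashford Realty LP → Harbor Services GmbH (R3): 81% × 92% × 22% × 11% = 1.803384% of Ironwood Mining NL.

1.803384%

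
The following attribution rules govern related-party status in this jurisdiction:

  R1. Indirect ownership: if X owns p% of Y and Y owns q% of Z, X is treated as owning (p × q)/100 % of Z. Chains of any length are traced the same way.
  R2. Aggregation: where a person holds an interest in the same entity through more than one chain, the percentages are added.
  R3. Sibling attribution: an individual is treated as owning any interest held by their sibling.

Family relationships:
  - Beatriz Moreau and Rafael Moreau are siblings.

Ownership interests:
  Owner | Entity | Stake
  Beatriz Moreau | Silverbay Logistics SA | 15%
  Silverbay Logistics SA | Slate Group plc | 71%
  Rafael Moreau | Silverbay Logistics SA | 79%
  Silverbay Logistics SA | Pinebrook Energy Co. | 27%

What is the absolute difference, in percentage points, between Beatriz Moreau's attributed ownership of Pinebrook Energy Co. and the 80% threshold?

54.62

By sibling attribution (R3), Beatriz Moreau is treated as also owning Rafael Moreau's interest in Silverbay Logistics SA, giving 15% + 79% = 94%.
Chain via Silverbay Logistics SA (R1): 94% × 27% = 25.38% of Pinebrook Energy Co.
25.38% falls short of the 80% threshold by 54.62 percentage points.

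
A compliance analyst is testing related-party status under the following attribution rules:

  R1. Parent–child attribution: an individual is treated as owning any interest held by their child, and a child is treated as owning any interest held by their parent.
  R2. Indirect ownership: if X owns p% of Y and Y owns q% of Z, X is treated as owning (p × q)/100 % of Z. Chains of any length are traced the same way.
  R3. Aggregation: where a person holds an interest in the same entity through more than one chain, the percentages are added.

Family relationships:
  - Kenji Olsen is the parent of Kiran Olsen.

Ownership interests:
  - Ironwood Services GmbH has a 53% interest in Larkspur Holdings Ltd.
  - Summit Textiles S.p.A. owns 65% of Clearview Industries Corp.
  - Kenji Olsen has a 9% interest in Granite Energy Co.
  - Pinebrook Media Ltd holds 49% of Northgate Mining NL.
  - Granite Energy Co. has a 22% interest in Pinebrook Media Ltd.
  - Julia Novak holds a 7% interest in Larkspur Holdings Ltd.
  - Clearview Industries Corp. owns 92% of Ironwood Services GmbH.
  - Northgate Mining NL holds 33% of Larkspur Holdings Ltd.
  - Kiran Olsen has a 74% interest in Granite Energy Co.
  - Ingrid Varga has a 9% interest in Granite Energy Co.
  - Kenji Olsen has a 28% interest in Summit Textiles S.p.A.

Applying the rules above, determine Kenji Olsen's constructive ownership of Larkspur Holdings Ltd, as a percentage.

By parent–child attribution (R1), Kenji Olsen is treated as also owning Kiran Olsen's interest in Granite Energy Co, giving 9% + 74% = 83%.
Chain via Granite Energy Co. → Pinebrook Media Ltd → Northgate Mining NL (R2): 83% × 22% × 49% × 33% = 2.952642% of Larkspur Holdings Ltd.
Chain via Summit Textiles S.p.A. → Clearview Industries Corp. → Ironwood Services GmbH (R2): 28% × 65% × 92% × 53% = 8.87432% of Larkspur Holdings Ltd.
Aggregating (R3): 2.952642% + 8.87432% = 11.826962%.

11.826962%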